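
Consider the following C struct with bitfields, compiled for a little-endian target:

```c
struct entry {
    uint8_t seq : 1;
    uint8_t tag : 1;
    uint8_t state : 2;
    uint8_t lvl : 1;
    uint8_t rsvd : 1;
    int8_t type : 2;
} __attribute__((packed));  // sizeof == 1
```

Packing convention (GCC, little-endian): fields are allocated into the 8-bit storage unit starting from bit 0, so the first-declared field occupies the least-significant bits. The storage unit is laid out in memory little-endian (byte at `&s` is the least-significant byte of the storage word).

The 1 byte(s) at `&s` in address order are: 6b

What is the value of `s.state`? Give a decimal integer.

[0]=0x6b (little-endian) → word 0x6b
seq [0+:1] = (word>>0) & 0x1 = 1
tag [1+:1] = (word>>1) & 0x1 = 1
state [2+:2] = (word>>2) & 0x3 = 2  ←
lvl [4+:1] = (word>>4) & 0x1 = 0
rsvd [5+:1] = (word>>5) & 0x1 = 1
type [6+:2] = (word>>6) & 0x3 = 1

2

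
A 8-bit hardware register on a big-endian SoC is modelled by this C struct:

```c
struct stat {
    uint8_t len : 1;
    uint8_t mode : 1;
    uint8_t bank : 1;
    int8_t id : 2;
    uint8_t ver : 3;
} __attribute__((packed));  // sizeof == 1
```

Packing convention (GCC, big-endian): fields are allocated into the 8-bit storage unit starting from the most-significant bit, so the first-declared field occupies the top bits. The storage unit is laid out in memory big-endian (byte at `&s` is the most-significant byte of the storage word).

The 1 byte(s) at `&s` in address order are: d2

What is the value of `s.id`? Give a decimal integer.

[0]=0xd2 (big-endian) → word 0xd2
len [7+:1] = (word>>7) & 0x1 = 1
mode [6+:1] = (word>>6) & 0x1 = 1
bank [5+:1] = (word>>5) & 0x1 = 0
id [3+:2] = (word>>3) & 0x3 = 2  ←
ver [0+:3] = (word>>0) & 0x7 = 2
id signed 2b, MSB=1: 2 - 4 = -2

-2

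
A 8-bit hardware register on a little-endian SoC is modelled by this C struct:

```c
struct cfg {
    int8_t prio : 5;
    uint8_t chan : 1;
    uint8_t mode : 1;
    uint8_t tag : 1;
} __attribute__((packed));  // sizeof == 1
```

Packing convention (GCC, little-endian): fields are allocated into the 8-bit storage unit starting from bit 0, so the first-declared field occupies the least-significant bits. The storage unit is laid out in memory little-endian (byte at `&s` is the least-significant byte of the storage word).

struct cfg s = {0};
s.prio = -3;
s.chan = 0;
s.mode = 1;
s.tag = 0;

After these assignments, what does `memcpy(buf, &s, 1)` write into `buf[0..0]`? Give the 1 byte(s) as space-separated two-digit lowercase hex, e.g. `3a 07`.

[0+:5] prio=-3 & 0x1f = 0x1d; word=0x1d
[5+:1] chan=0 & 0x1 = 0x0; word=0x1d
[6+:1] mode=1 & 0x1 = 0x1; word=0x5d
[7+:1] tag=0 & 0x1 = 0x0; word=0x5d
word = 0x5d → little-endian bytes:
  [0]=0x5d

5d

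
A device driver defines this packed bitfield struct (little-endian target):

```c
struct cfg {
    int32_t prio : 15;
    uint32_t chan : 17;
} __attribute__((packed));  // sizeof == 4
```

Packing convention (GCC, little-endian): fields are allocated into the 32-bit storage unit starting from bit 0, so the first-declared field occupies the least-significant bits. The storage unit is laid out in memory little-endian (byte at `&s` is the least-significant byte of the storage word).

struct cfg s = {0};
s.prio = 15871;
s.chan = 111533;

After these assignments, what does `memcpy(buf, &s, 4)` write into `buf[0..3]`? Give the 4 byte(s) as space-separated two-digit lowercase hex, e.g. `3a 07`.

prio (15b) val=15871 bits=0x3dff at bit 0: 0x00003dff
chan (17b) val=111533 bits=0x1b3ad at bit 15: 0xd9d6bdff
word = 0xd9d6bdff → little-endian bytes:
  [0]=0xff  [1]=0xbd  [2]=0xd6  [3]=0xd9

ff bd d6 d9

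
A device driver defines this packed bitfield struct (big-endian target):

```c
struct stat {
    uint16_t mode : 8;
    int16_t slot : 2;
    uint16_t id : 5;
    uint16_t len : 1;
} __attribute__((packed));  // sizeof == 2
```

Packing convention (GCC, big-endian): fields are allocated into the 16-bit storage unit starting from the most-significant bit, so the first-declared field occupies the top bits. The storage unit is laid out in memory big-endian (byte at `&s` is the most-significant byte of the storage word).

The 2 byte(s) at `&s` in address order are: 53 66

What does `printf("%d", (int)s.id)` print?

[0]=0x53 [1]=0x66 (big-endian) → word 0x5366
mode:8 @ bit 8 → (0x5366>>8)&0xff = 0x53
slot:2 @ bit 6 → (0x5366>>6)&0x3 = 0x1
id:5 @ bit 1 → (0x5366>>1)&0x1f = 0x13  ←
len:1 @ bit 0 → (0x5366>>0)&0x1 = 0x0

19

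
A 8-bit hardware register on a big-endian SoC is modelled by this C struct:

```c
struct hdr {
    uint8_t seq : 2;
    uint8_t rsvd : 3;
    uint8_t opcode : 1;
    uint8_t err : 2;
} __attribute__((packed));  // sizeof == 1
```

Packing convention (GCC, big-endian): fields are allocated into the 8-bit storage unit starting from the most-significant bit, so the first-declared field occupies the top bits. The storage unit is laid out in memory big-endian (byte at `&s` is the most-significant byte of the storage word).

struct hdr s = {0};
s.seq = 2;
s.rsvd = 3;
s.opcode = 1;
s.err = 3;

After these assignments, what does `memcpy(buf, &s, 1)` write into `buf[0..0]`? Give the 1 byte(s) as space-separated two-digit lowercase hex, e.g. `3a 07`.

[6+:2] seq=2 & 0x3 = 0x2; word=0x80
[3+:3] rsvd=3 & 0x7 = 0x3; word=0x98
[2+:1] opcode=1 & 0x1 = 0x1; word=0x9c
[0+:2] err=3 & 0x3 = 0x3; word=0x9f
word = 0x9f → big-endian bytes:
  [0]=0x9f

9f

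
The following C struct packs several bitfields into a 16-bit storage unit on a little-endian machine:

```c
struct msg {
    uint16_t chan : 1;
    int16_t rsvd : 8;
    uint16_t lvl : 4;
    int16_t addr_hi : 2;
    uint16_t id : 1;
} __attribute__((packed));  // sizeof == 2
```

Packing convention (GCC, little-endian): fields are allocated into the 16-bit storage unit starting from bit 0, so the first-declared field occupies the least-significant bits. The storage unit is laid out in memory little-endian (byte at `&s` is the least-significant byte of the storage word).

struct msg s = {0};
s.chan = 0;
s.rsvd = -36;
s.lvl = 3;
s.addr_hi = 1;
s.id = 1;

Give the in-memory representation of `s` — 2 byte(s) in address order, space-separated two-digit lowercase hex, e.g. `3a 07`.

b8 a7

chan:1 = 0 → 0x0 << 0 → word 0x0000
rsvd:8 = -36 → 0xdc << 1 → word 0x01b8
lvl:4 = 3 → 0x3 << 9 → word 0x07b8
addr_hi:2 = 1 → 0x1 << 13 → word 0x27b8
id:1 = 1 → 0x1 << 15 → word 0xa7b8
word = 0xa7b8 → little-endian bytes:
  [0]=0xb8  [1]=0xa7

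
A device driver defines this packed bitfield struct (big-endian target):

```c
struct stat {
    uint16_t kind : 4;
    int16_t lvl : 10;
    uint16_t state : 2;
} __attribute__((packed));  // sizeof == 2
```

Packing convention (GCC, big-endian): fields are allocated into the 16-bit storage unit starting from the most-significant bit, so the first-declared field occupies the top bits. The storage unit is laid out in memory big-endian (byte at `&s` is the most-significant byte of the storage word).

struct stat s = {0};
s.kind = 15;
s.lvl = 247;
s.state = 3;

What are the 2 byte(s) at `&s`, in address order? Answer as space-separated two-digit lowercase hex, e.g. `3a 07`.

kind (4b) val=15 bits=0xf at bit 12: 0xf000
lvl (10b) val=247 bits=0xf7 at bit 2: 0xf3dc
state (2b) val=3 bits=0x3 at bit 0: 0xf3df
word = 0xf3df → big-endian bytes:
  [0]=0xf3  [1]=0xdf

f3 df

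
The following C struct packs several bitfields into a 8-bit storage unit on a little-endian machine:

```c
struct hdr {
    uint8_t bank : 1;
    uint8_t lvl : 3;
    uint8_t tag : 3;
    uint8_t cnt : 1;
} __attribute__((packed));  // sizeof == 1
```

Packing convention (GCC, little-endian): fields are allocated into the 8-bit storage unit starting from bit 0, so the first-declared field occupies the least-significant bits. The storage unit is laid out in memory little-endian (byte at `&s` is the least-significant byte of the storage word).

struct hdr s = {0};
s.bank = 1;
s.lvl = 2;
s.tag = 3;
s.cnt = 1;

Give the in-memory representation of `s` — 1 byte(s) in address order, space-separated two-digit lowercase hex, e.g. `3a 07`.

b5

bank (1b) val=1 bits=0x1 at bit 0: 0x01
lvl (3b) val=2 bits=0x2 at bit 1: 0x05
tag (3b) val=3 bits=0x3 at bit 4: 0x35
cnt (1b) val=1 bits=0x1 at bit 7: 0xb5
word = 0xb5 → little-endian bytes:
  [0]=0xb5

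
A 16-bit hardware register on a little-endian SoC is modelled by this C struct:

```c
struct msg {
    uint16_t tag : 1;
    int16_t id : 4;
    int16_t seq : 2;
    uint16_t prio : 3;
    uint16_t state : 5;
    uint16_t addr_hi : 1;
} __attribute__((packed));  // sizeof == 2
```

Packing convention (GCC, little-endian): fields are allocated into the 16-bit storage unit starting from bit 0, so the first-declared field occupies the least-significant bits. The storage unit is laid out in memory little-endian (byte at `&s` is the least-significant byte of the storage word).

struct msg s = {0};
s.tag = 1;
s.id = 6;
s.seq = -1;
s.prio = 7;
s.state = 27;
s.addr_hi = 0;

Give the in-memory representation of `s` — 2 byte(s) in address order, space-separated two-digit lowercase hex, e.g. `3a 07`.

ed 6f

tag:1 = 1 → 0x1 << 0 → word 0x0001
id:4 = 6 → 0x6 << 1 → word 0x000d
seq:2 = -1 → 0x3 << 5 → word 0x006d
prio:3 = 7 → 0x7 << 7 → word 0x03ed
state:5 = 27 → 0x1b << 10 → word 0x6fed
addr_hi:1 = 0 → 0x0 << 15 → word 0x6fed
word = 0x6fed → little-endian bytes:
  [0]=0xed  [1]=0x6f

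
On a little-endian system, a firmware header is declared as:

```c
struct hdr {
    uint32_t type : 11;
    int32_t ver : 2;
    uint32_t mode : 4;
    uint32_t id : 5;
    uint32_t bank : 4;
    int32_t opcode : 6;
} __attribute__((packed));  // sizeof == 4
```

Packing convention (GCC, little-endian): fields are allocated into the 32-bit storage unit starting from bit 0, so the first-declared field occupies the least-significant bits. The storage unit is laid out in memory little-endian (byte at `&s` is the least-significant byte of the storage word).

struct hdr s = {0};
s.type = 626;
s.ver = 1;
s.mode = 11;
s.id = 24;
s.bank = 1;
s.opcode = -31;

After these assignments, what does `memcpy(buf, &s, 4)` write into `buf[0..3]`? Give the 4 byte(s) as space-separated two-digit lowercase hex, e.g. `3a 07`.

type:11 = 626 → 0x272 << 0 → word 0x00000272
ver:2 = 1 → 0x1 << 11 → word 0x00000a72
mode:4 = 11 → 0xb << 13 → word 0x00016a72
id:5 = 24 → 0x18 << 17 → word 0x00316a72
bank:4 = 1 → 0x1 << 22 → word 0x00716a72
opcode:6 = -31 → 0x21 << 26 → word 0x84716a72
word = 0x84716a72 → little-endian bytes:
  [0]=0x72  [1]=0x6a  [2]=0x71  [3]=0x84

72 6a 71 84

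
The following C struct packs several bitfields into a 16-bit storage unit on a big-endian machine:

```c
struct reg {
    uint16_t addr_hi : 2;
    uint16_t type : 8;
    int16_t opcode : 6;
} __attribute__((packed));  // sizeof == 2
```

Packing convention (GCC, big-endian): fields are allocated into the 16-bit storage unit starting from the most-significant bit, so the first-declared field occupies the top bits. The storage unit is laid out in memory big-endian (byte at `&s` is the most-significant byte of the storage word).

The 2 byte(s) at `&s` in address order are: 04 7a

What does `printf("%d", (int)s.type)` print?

17

[0]=0x04 [1]=0x7a (big-endian) → word 0x047a
addr_hi:2 @ bit 14 → (0x047a>>14)&0x3 = 0x0
type:8 @ bit 6 → (0x047a>>6)&0xff = 0x11  ←
opcode:6 @ bit 0 → (0x047a>>0)&0x3f = 0x3a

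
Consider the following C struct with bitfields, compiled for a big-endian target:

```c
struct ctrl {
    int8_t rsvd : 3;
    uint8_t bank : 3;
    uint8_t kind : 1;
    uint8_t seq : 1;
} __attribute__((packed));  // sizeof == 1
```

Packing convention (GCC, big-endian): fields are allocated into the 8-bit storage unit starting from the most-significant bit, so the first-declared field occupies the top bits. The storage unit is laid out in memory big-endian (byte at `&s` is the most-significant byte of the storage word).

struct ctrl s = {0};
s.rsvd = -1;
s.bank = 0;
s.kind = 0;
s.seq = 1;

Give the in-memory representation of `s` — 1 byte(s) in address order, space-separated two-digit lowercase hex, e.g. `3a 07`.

[5+:3] rsvd=-1 & 0x7 = 0x7; word=0xe0
[2+:3] bank=0 & 0x7 = 0x0; word=0xe0
[1+:1] kind=0 & 0x1 = 0x0; word=0xe0
[0+:1] seq=1 & 0x1 = 0x1; word=0xe1
word = 0xe1 → big-endian bytes:
  [0]=0xe1

e1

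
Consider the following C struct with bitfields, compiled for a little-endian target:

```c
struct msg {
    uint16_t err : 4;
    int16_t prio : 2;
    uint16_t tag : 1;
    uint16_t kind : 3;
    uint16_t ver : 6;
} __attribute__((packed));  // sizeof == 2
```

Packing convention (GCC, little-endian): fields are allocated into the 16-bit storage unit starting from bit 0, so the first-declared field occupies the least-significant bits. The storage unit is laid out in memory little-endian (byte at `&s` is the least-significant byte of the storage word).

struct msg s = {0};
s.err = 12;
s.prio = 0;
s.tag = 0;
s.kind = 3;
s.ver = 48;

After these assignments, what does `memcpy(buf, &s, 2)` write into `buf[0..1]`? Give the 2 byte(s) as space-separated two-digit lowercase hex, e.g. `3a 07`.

[0+:4] err=12 & 0xf = 0xc; word=0x000c
[4+:2] prio=0 & 0x3 = 0x0; word=0x000c
[6+:1] tag=0 & 0x1 = 0x0; word=0x000c
[7+:3] kind=3 & 0x7 = 0x3; word=0x018c
[10+:6] ver=48 & 0x3f = 0x30; word=0xc18c
word = 0xc18c → little-endian bytes:
  [0]=0x8c  [1]=0xc1

8c c1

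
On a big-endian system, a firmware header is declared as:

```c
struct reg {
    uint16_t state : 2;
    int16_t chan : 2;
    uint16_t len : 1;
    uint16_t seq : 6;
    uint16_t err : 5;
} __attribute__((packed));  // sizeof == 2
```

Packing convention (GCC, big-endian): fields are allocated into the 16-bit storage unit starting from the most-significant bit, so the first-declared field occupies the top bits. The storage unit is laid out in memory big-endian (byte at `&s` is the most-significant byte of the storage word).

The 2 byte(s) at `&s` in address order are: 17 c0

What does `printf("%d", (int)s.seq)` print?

[0]=0x17 [1]=0xc0 (big-endian) → word 0x17c0
state [14+:2] = (word>>14) & 0x3 = 0
chan [12+:2] = (word>>12) & 0x3 = 1
len [11+:1] = (word>>11) & 0x1 = 0
seq [5+:6] = (word>>5) & 0x3f = 62  ←
err [0+:5] = (word>>0) & 0x1f = 0

62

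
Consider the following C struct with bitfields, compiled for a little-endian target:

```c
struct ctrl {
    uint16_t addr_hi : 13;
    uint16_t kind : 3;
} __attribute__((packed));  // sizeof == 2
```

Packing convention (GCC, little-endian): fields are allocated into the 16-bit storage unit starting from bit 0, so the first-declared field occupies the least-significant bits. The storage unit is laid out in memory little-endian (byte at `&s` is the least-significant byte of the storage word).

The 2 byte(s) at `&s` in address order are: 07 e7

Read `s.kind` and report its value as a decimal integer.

7

[0]=0x07 [1]=0xe7 (little-endian) → word 0xe707
addr_hi [0+:13] = (word>>0) & 0x1fff = 1799
kind [13+:3] = (word>>13) & 0x7 = 7  ←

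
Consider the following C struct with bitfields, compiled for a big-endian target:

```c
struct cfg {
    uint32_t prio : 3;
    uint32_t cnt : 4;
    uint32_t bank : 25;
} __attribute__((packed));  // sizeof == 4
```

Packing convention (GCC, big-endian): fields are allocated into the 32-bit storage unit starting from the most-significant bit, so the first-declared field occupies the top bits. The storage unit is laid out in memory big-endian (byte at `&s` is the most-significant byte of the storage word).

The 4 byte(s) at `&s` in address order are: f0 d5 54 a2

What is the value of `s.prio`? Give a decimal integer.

7

[0]=0xf0 [1]=0xd5 [2]=0x54 [3]=0xa2 (big-endian) → word 0xf0d554a2
prio:3 @ bit 29 → (0xf0d554a2>>29)&0x7 = 0x7  ←
cnt:4 @ bit 25 → (0xf0d554a2>>25)&0xf = 0x8
bank:25 @ bit 0 → (0xf0d554a2>>0)&0x1ffffff = 0xd554a2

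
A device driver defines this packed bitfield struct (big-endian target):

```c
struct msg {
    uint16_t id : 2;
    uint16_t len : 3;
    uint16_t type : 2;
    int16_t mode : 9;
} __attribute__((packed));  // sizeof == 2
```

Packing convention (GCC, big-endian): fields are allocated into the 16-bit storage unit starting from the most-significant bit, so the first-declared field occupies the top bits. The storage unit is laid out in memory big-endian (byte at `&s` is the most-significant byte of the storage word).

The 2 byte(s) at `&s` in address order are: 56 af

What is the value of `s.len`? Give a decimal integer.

[0]=0x56 [1]=0xaf (big-endian) → word 0x56af
id [14+:2] = (word>>14) & 0x3 = 1
len [11+:3] = (word>>11) & 0x7 = 2  ←
type [9+:2] = (word>>9) & 0x3 = 3
mode [0+:9] = (word>>0) & 0x1ff = 175

2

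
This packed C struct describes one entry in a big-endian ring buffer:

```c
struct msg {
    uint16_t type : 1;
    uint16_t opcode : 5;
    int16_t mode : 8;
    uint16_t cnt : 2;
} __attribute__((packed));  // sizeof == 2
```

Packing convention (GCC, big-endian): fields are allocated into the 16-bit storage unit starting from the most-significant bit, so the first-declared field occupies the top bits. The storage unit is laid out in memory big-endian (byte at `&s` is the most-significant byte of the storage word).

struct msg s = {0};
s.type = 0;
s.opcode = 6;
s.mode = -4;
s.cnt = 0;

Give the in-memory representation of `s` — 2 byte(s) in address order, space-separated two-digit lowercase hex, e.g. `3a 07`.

1b f0

[15+:1] type=0 & 0x1 = 0x0; word=0x0000
[10+:5] opcode=6 & 0x1f = 0x6; word=0x1800
[2+:8] mode=-4 & 0xff = 0xfc; word=0x1bf0
[0+:2] cnt=0 & 0x3 = 0x0; word=0x1bf0
word = 0x1bf0 → big-endian bytes:
  [0]=0x1b  [1]=0xf0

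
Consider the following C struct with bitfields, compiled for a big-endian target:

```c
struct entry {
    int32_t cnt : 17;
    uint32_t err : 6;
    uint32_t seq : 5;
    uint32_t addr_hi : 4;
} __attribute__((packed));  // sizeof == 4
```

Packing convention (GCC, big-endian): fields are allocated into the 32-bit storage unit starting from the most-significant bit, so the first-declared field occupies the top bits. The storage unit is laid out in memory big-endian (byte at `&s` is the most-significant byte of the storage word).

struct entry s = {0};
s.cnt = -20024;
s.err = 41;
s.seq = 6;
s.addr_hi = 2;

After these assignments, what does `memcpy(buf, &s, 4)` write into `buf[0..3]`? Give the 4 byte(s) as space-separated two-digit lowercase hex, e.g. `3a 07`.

d8 e4 52 62

[15+:17] cnt=-20024 & 0x1ffff = 0x1b1c8; word=0xd8e40000
[9+:6] err=41 & 0x3f = 0x29; word=0xd8e45200
[4+:5] seq=6 & 0x1f = 0x6; word=0xd8e45260
[0+:4] addr_hi=2 & 0xf = 0x2; word=0xd8e45262
word = 0xd8e45262 → big-endian bytes:
  [0]=0xd8  [1]=0xe4  [2]=0x52  [3]=0x62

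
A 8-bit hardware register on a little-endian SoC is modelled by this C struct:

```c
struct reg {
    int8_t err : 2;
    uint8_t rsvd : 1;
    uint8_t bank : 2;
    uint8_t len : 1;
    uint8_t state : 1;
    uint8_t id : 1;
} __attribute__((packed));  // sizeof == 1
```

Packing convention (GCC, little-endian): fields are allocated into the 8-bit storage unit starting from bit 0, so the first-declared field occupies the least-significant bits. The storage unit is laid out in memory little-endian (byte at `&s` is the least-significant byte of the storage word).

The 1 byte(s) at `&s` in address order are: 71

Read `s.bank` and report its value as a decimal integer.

2

[0]=0x71 (little-endian) → word 0x71
err:2 @ bit 0 → (0x71>>0)&0x3 = 0x1
rsvd:1 @ bit 2 → (0x71>>2)&0x1 = 0x0
bank:2 @ bit 3 → (0x71>>3)&0x3 = 0x2  ←
len:1 @ bit 5 → (0x71>>5)&0x1 = 0x1
state:1 @ bit 6 → (0x71>>6)&0x1 = 0x1
id:1 @ bit 7 → (0x71>>7)&0x1 = 0x0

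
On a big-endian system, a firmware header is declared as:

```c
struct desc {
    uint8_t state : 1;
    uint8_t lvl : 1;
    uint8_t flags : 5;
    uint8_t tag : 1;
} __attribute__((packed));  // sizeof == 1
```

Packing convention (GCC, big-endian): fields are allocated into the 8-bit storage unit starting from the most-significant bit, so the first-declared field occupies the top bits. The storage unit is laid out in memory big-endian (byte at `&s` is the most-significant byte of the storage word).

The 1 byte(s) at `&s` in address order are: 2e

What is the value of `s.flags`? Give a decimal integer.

[0]=0x2e (big-endian) → word 0x2e
state [7+:1] = (word>>7) & 0x1 = 0
lvl [6+:1] = (word>>6) & 0x1 = 0
flags [1+:5] = (word>>1) & 0x1f = 23  ←
tag [0+:1] = (word>>0) & 0x1 = 0

23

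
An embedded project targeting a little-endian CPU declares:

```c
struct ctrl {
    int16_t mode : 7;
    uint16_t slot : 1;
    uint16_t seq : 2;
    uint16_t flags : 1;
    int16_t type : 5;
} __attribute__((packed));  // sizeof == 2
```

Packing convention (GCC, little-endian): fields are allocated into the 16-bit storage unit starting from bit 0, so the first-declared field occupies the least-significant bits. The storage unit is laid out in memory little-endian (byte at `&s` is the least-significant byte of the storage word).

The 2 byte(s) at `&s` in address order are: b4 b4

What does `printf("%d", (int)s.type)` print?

[0]=0xb4 [1]=0xb4 (little-endian) → word 0xb4b4
mode [0+:7] = (word>>0) & 0x7f = 52
slot [7+:1] = (word>>7) & 0x1 = 1
seq [8+:2] = (word>>8) & 0x3 = 0
flags [10+:1] = (word>>10) & 0x1 = 1
type [11+:5] = (word>>11) & 0x1f = 22  ←
type signed 5b, MSB=1: 22 - 32 = -10

-10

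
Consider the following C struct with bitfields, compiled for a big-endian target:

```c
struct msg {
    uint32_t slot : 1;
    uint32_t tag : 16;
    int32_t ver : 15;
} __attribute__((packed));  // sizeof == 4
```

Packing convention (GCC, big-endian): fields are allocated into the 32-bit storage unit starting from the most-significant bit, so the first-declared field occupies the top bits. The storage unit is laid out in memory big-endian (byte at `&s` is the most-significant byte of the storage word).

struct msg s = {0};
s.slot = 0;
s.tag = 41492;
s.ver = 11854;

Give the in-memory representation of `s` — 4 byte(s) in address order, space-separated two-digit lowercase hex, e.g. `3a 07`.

51 0a 2e 4e

slot (1b) val=0 bits=0x0 at bit 31: 0x00000000
tag (16b) val=41492 bits=0xa214 at bit 15: 0x510a0000
ver (15b) val=11854 bits=0x2e4e at bit 0: 0x510a2e4e
word = 0x510a2e4e → big-endian bytes:
  [0]=0x51  [1]=0x0a  [2]=0x2e  [3]=0x4e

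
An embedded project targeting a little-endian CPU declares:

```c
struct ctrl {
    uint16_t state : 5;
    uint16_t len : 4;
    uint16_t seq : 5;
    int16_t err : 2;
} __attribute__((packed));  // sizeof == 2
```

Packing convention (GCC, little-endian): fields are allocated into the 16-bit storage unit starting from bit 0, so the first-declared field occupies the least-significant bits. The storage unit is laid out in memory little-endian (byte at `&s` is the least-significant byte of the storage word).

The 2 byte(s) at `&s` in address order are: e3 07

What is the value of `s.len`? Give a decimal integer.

15

[0]=0xe3 [1]=0x07 (little-endian) → word 0x07e3
state:5 @ bit 0 → (0x07e3>>0)&0x1f = 0x3
len:4 @ bit 5 → (0x07e3>>5)&0xf = 0xf  ←
seq:5 @ bit 9 → (0x07e3>>9)&0x1f = 0x3
err:2 @ bit 14 → (0x07e3>>14)&0x3 = 0x0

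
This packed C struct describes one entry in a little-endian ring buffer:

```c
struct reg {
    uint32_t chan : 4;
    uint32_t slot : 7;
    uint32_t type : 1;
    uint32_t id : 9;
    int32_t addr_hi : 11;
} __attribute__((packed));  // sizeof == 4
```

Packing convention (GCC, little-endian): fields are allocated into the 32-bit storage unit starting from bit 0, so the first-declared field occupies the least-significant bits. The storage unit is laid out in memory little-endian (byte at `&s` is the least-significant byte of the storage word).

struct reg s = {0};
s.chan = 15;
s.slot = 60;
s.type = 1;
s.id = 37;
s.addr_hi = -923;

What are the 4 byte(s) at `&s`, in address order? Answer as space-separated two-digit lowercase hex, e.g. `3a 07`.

cf 5b a2 8c

chan:4 = 15 → 0xf << 0 → word 0x0000000f
slot:7 = 60 → 0x3c << 4 → word 0x000003cf
type:1 = 1 → 0x1 << 11 → word 0x00000bcf
id:9 = 37 → 0x25 << 12 → word 0x00025bcf
addr_hi:11 = -923 → 0x465 << 21 → word 0x8ca25bcf
word = 0x8ca25bcf → little-endian bytes:
  [0]=0xcf  [1]=0x5b  [2]=0xa2  [3]=0x8c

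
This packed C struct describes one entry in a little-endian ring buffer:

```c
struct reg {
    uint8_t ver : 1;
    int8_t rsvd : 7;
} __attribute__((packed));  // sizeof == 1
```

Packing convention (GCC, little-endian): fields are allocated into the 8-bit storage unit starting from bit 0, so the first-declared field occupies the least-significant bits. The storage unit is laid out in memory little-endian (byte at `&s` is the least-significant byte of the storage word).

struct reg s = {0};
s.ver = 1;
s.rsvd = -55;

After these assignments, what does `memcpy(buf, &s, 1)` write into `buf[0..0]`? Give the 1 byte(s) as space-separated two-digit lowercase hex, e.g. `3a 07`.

93

[0+:1] ver=1 & 0x1 = 0x1; word=0x01
[1+:7] rsvd=-55 & 0x7f = 0x49; word=0x93
word = 0x93 → little-endian bytes:
  [0]=0x93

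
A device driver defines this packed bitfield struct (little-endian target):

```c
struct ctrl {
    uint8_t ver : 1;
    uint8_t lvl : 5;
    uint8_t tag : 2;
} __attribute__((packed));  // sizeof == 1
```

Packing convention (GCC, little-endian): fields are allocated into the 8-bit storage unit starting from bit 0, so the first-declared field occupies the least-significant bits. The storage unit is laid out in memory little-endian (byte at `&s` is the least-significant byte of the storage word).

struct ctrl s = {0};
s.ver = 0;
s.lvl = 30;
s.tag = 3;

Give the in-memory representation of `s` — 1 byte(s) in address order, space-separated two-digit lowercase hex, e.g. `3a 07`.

fc

ver:1 = 0 → 0x0 << 0 → word 0x00
lvl:5 = 30 → 0x1e << 1 → word 0x3c
tag:2 = 3 → 0x3 << 6 → word 0xfc
word = 0xfc → little-endian bytes:
  [0]=0xfc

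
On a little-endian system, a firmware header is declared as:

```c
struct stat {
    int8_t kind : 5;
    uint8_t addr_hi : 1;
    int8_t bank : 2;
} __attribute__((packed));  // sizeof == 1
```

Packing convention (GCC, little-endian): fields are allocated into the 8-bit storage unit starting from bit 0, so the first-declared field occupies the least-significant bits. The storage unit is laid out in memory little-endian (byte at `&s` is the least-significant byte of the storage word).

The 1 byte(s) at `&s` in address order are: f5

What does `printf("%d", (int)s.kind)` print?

[0]=0xf5 (little-endian) → word 0xf5
kind:5 @ bit 0 → (0xf5>>0)&0x1f = 0x15  ←
addr_hi:1 @ bit 5 → (0xf5>>5)&0x1 = 0x1
bank:2 @ bit 6 → (0xf5>>6)&0x3 = 0x3
kind signed 5b, MSB=1: 21 - 32 = -11

-11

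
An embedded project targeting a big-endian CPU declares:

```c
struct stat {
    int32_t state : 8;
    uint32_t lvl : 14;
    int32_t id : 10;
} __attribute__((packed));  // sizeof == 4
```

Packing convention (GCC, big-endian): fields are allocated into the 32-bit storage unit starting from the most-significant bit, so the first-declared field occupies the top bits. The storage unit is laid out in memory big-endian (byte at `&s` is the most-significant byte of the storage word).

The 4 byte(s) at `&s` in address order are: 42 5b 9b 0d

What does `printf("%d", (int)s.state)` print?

[0]=0x42 [1]=0x5b [2]=0x9b [3]=0x0d (big-endian) → word 0x425b9b0d
state:8 @ bit 24 → (0x425b9b0d>>24)&0xff = 0x42  ←
lvl:14 @ bit 10 → (0x425b9b0d>>10)&0x3fff = 0x16e6
id:10 @ bit 0 → (0x425b9b0d>>0)&0x3ff = 0x30d
state signed 8b, MSB=0: value = 66

66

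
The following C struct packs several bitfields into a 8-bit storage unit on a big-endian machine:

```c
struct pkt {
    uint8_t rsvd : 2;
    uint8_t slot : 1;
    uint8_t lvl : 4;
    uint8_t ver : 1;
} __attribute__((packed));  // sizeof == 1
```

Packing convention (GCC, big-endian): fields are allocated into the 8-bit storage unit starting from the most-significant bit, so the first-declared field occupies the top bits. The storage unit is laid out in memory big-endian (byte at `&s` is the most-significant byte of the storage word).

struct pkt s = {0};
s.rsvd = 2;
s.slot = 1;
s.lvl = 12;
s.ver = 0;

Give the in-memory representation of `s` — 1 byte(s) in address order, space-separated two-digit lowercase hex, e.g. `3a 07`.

b8

rsvd:2 = 2 → 0x2 << 6 → word 0x80
slot:1 = 1 → 0x1 << 5 → word 0xa0
lvl:4 = 12 → 0xc << 1 → word 0xb8
ver:1 = 0 → 0x0 << 0 → word 0xb8
word = 0xb8 → big-endian bytes:
  [0]=0xb8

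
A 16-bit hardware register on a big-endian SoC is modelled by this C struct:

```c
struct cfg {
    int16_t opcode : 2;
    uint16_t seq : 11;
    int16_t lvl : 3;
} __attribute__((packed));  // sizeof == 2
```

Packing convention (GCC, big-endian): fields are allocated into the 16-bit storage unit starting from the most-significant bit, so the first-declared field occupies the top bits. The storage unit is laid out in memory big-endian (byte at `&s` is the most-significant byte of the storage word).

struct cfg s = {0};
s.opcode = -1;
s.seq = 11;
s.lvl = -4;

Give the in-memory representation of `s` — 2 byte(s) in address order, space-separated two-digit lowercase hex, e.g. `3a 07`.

c0 5c

opcode (2b) val=-1 bits=0x3 at bit 14: 0xc000
seq (11b) val=11 bits=0xb at bit 3: 0xc058
lvl (3b) val=-4 bits=0x4 at bit 0: 0xc05c
word = 0xc05c → big-endian bytes:
  [0]=0xc0  [1]=0x5c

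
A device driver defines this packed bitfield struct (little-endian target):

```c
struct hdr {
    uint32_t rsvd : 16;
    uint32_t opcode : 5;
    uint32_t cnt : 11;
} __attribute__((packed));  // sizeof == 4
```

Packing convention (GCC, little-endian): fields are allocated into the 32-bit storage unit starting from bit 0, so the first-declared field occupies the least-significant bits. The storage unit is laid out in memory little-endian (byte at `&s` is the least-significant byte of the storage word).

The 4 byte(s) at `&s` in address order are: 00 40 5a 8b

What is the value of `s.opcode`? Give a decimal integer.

[0]=0x00 [1]=0x40 [2]=0x5a [3]=0x8b (little-endian) → word 0x8b5a4000
rsvd [0+:16] = (word>>0) & 0xffff = 16384
opcode [16+:5] = (word>>16) & 0x1f = 26  ←
cnt [21+:11] = (word>>21) & 0x7ff = 1114

26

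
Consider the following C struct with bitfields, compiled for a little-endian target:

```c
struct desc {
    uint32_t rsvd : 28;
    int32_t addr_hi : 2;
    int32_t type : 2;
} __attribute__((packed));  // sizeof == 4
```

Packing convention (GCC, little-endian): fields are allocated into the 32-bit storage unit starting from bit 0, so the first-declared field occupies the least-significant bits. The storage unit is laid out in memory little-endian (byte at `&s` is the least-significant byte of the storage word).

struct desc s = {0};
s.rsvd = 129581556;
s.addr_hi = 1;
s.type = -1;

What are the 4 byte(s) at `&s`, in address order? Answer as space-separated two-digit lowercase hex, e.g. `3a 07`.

f4 41 b9 d7

rsvd (28b) val=129581556 bits=0x7b941f4 at bit 0: 0x07b941f4
addr_hi (2b) val=1 bits=0x1 at bit 28: 0x17b941f4
type (2b) val=-1 bits=0x3 at bit 30: 0xd7b941f4
word = 0xd7b941f4 → little-endian bytes:
  [0]=0xf4  [1]=0x41  [2]=0xb9  [3]=0xd7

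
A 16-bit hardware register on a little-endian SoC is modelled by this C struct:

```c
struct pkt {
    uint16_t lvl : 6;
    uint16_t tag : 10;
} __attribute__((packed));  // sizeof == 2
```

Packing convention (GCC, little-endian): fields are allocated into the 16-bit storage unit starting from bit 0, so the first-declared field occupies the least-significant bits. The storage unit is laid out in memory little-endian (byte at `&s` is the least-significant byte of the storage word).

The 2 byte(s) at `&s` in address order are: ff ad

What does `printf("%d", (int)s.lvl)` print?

[0]=0xff [1]=0xad (little-endian) → word 0xadff
lvl:6 @ bit 0 → (0xadff>>0)&0x3f = 0x3f  ←
tag:10 @ bit 6 → (0xadff>>6)&0x3ff = 0x2b7

63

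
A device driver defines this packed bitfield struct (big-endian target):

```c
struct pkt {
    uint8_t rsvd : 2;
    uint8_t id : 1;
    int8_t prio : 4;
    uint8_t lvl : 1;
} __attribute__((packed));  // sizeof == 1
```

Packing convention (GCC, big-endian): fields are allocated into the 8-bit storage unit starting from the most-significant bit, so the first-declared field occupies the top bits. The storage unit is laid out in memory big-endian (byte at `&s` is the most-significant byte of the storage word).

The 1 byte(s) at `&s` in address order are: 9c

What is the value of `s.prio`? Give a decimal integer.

-2

[0]=0x9c (big-endian) → word 0x9c
rsvd:2 @ bit 6 → (0x9c>>6)&0x3 = 0x2
id:1 @ bit 5 → (0x9c>>5)&0x1 = 0x0
prio:4 @ bit 1 → (0x9c>>1)&0xf = 0xe  ←
lvl:1 @ bit 0 → (0x9c>>0)&0x1 = 0x0
prio signed 4b, MSB=1: 14 - 16 = -2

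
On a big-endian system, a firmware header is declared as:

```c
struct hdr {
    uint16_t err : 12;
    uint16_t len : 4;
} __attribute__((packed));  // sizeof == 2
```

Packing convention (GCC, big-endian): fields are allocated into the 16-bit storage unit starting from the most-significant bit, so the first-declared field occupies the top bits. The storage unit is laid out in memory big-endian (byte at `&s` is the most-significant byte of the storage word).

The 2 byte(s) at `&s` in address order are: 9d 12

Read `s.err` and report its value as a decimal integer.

[0]=0x9d [1]=0x12 (big-endian) → word 0x9d12
err:12 @ bit 4 → (0x9d12>>4)&0xfff = 0x9d1  ←
len:4 @ bit 0 → (0x9d12>>0)&0xf = 0x2

2513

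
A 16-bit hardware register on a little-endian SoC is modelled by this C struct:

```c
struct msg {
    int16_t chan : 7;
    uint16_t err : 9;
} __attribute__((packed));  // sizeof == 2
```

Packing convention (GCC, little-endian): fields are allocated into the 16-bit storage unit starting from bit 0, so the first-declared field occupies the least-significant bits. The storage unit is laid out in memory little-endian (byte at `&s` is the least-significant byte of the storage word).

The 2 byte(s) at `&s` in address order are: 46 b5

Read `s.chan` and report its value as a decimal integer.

[0]=0x46 [1]=0xb5 (little-endian) → word 0xb546
chan [0+:7] = (word>>0) & 0x7f = 70  ←
err [7+:9] = (word>>7) & 0x1ff = 362
chan signed 7b, MSB=1: 70 - 128 = -58

-58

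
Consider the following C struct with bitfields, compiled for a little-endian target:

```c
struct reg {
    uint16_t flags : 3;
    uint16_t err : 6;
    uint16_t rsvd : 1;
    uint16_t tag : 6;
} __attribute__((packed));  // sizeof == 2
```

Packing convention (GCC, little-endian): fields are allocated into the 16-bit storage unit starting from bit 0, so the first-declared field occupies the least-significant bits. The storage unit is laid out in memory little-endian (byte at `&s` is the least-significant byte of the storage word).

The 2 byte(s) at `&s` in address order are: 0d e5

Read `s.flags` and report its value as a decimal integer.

5

[0]=0x0d [1]=0xe5 (little-endian) → word 0xe50d
flags:3 @ bit 0 → (0xe50d>>0)&0x7 = 0x5  ←
err:6 @ bit 3 → (0xe50d>>3)&0x3f = 0x21
rsvd:1 @ bit 9 → (0xe50d>>9)&0x1 = 0x0
tag:6 @ bit 10 → (0xe50d>>10)&0x3f = 0x39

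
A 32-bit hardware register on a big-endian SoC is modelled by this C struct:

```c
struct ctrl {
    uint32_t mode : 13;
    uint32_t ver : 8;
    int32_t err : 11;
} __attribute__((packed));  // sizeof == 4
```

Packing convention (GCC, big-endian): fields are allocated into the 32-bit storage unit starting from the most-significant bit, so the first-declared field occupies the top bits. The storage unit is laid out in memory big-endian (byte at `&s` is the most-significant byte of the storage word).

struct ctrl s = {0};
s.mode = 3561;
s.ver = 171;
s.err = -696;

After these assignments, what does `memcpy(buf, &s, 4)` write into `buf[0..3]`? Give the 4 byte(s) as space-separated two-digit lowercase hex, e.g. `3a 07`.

6f 4d 5d 48

mode:13 = 3561 → 0xde9 << 19 → word 0x6f480000
ver:8 = 171 → 0xab << 11 → word 0x6f4d5800
err:11 = -696 → 0x548 << 0 → word 0x6f4d5d48
word = 0x6f4d5d48 → big-endian bytes:
  [0]=0x6f  [1]=0x4d  [2]=0x5d  [3]=0x48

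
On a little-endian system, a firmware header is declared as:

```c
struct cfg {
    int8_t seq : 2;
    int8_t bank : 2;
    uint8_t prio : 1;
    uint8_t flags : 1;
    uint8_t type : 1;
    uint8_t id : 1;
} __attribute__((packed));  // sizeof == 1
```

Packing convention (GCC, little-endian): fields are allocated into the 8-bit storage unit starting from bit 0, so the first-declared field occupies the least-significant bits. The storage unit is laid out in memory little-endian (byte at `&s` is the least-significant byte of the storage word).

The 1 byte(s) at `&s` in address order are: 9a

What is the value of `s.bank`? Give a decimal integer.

-2

[0]=0x9a (little-endian) → word 0x9a
seq:2 @ bit 0 → (0x9a>>0)&0x3 = 0x2
bank:2 @ bit 2 → (0x9a>>2)&0x3 = 0x2  ←
prio:1 @ bit 4 → (0x9a>>4)&0x1 = 0x1
flags:1 @ bit 5 → (0x9a>>5)&0x1 = 0x0
type:1 @ bit 6 → (0x9a>>6)&0x1 = 0x0
id:1 @ bit 7 → (0x9a>>7)&0x1 = 0x1
bank signed 2b, MSB=1: 2 - 4 = -2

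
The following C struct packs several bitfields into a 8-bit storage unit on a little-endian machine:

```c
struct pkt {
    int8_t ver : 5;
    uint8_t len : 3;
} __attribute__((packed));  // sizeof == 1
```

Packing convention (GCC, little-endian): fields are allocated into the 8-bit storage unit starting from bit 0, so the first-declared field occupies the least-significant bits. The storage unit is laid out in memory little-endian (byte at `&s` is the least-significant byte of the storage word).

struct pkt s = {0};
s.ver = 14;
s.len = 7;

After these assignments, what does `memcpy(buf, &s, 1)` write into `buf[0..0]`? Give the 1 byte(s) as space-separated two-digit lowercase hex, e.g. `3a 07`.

ee

[0+:5] ver=14 & 0x1f = 0xe; word=0x0e
[5+:3] len=7 & 0x7 = 0x7; word=0xee
word = 0xee → little-endian bytes:
  [0]=0xee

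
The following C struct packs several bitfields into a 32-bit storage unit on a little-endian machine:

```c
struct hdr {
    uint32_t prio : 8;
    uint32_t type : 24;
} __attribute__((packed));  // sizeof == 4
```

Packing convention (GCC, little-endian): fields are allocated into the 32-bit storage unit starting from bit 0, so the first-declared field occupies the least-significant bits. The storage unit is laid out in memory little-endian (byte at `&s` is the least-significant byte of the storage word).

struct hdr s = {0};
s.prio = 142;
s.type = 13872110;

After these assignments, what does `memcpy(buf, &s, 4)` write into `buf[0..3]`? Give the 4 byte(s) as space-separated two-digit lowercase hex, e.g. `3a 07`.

8e ee ab d3

[0+:8] prio=142 & 0xff = 0x8e; word=0x0000008e
[8+:24] type=13872110 & 0xffffff = 0xd3abee; word=0xd3abee8e
word = 0xd3abee8e → little-endian bytes:
  [0]=0x8e  [1]=0xee  [2]=0xab  [3]=0xd3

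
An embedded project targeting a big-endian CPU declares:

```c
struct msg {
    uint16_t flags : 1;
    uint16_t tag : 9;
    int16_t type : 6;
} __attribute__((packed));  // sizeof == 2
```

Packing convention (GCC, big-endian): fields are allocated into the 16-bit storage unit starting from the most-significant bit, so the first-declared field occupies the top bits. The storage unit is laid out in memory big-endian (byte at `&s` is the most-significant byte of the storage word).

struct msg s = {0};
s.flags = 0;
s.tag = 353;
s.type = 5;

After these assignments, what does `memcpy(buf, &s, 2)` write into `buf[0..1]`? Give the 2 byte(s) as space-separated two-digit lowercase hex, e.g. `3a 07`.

[15+:1] flags=0 & 0x1 = 0x0; word=0x0000
[6+:9] tag=353 & 0x1ff = 0x161; word=0x5840
[0+:6] type=5 & 0x3f = 0x5; word=0x5845
word = 0x5845 → big-endian bytes:
  [0]=0x58  [1]=0x45

58 45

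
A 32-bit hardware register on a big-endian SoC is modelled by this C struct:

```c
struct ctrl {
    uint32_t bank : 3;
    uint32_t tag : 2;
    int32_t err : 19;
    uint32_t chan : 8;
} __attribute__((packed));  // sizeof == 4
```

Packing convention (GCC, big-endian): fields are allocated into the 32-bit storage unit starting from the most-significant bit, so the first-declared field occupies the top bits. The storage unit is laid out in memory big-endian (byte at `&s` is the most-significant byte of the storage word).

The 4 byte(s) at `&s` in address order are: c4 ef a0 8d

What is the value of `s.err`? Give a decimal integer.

-200800

[0]=0xc4 [1]=0xef [2]=0xa0 [3]=0x8d (big-endian) → word 0xc4efa08d
bank [29+:3] = (word>>29) & 0x7 = 6
tag [27+:2] = (word>>27) & 0x3 = 0
err [8+:19] = (word>>8) & 0x7ffff = 323488  ←
chan [0+:8] = (word>>0) & 0xff = 141
err signed 19b, MSB=1: 323488 - 524288 = -200800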